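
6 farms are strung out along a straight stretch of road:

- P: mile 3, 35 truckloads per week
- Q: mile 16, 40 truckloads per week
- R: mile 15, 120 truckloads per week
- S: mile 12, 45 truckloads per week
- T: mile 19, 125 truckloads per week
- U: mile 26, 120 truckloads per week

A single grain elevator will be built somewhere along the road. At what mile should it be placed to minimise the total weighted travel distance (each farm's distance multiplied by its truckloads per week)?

x = 19

For a sum of weighted absolute distances on a line, the optimum is the weighted median (not the mean). Total weight W = 485; half-weight = 242.5.
Sort by position and accumulate weight:
  mile 3 (P, w=35) → cum 35
  mile 12 (S, w=45) → cum 80
  mile 15 (R, w=120) → cum 200
  mile 16 (Q, w=40) → cum 240
  mile 19 (T, w=125) → cum 365  ≥ 242.5 → median here
  mile 26 (U, w=120) → cum 485
Optimal location: mile 19.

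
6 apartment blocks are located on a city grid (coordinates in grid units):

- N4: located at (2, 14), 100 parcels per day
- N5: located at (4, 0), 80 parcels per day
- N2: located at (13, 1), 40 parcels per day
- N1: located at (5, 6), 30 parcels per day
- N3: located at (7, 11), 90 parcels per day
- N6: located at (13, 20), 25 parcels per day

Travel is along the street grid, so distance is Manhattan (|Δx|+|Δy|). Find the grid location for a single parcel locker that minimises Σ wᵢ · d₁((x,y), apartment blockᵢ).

Manhattan distance separates: Σwᵢ(|x−xᵢ|+|y−yᵢ|) = Σwᵢ|x−xᵢ| + Σwᵢ|y−yᵢ|, so x and y are optimised independently as 1-D weighted medians.
Total weight W = 365; half = 182.5.
x-coordinate, sorted with cumulative weight:
  x=2 (N4, w=100) cum 100
  x=4 (N5, w=80) cum 180
  x=5 (N1, w=30) cum 210  ← median
  x=7 (N3, w=90) cum 300
  x=13 (N2, w=40) cum 340
  x=13 (N6, w=25) cum 365
⇒ x* = 5
y-coordinate, sorted with cumulative weight:
  y=0 (N5, w=80) cum 80
  y=1 (N2, w=40) cum 120
  y=6 (N1, w=30) cum 150
  y=11 (N3, w=90) cum 240  ← median
  y=14 (N4, w=100) cum 340
  y=20 (N6, w=25) cum 365
⇒ y* = 11

(5, 11)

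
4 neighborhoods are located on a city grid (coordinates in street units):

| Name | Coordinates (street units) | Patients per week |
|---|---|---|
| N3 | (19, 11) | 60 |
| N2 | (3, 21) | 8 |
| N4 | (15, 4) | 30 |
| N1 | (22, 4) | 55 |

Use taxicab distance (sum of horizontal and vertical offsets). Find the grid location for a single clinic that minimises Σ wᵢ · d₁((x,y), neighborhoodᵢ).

Manhattan distance separates: Σwᵢ(|x−xᵢ|+|y−yᵢ|) = Σwᵢ|x−xᵢ| + Σwᵢ|y−yᵢ|, so x and y are optimised independently as 1-D weighted medians.
Total weight W = 153; half = 76.5.
x-coordinate, sorted with cumulative weight:
  x=3 (N2, w=8) cum 8
  x=15 (N4, w=30) cum 38
  x=19 (N3, w=60) cum 98  ← median
  x=22 (N1, w=55) cum 153
⇒ x* = 19
y-coordinate, sorted with cumulative weight:
  y=4 (N4, w=30) cum 30
  y=4 (N1, w=55) cum 85  ← median
  y=11 (N3, w=60) cum 145
  y=21 (N2, w=8) cum 153
⇒ y* = 4

(19, 4)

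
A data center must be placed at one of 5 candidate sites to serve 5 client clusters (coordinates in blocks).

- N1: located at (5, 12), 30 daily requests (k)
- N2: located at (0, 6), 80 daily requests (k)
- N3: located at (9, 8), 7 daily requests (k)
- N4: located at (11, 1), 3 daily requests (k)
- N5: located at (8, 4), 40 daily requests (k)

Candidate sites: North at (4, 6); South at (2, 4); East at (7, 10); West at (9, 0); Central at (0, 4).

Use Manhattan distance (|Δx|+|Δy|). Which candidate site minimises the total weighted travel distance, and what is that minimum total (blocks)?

North, total 855 blocks

Total weighted distance at each candidate:
  North (4, 6): total = 855
  South (2, 4): total = 1003
  East (7, 10): total = 1347
  West (9, 0): total = 1945
  Central (0, 4): total = 1003
Minimum is at North with total 855 blocks.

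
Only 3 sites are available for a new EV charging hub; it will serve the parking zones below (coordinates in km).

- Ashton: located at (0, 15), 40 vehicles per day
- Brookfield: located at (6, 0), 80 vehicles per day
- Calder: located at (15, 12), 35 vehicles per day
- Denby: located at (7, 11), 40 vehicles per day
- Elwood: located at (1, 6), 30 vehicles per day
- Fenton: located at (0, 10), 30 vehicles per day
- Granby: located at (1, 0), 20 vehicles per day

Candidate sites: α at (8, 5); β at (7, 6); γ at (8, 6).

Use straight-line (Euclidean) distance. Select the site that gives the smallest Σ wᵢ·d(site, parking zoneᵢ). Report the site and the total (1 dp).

β, total 2084.3 km

Total weighted distance at each candidate:
  α (8, 5): total = 2200.1
  β (7, 6): total = 2084.3
  γ (8, 6): total = 2177.0
Minimum is at β with total 2084.3 km.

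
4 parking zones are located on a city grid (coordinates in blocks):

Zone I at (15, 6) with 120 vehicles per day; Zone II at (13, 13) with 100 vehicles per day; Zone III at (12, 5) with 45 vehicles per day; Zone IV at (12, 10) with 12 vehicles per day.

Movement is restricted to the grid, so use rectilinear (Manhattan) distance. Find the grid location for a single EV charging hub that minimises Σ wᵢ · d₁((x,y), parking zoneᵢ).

Manhattan distance separates: Σwᵢ(|x−xᵢ|+|y−yᵢ|) = Σwᵢ|x−xᵢ| + Σwᵢ|y−yᵢ|, so x and y are optimised independently as 1-D weighted medians.
Total weight W = 277; half = 138.5.
x-coordinate, sorted with cumulative weight:
  x=12 (Zone III, w=45) cum 45
  x=12 (Zone IV, w=12) cum 57
  x=13 (Zone II, w=100) cum 157  ← median
  x=15 (Zone I, w=120) cum 277
⇒ x* = 13
y-coordinate, sorted with cumulative weight:
  y=5 (Zone III, w=45) cum 45
  y=6 (Zone I, w=120) cum 165  ← median
  y=10 (Zone IV, w=12) cum 177
  y=13 (Zone II, w=100) cum 277
⇒ y* = 6

(13, 6)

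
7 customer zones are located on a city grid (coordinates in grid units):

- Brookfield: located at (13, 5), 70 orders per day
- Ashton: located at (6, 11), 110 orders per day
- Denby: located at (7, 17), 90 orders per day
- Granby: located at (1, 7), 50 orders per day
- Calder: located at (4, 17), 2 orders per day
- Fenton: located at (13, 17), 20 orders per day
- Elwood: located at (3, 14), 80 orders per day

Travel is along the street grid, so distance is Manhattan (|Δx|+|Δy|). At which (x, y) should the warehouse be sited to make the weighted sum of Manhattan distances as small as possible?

(6, 11)

Manhattan distance separates: Σwᵢ(|x−xᵢ|+|y−yᵢ|) = Σwᵢ|x−xᵢ| + Σwᵢ|y−yᵢ|, so x and y are optimised independently as 1-D weighted medians.
Total weight W = 422; half = 211.
x-coordinate, sorted with cumulative weight:
  x=1 (Granby, w=50) cum 50
  x=3 (Elwood, w=80) cum 130
  x=4 (Calder, w=2) cum 132
  x=6 (Ashton, w=110) cum 242  ← median
  x=7 (Denby, w=90) cum 332
  x=13 (Brookfield, w=70) cum 402
  x=13 (Fenton, w=20) cum 422
⇒ x* = 6
y-coordinate, sorted with cumulative weight:
  y=5 (Brookfield, w=70) cum 70
  y=7 (Granby, w=50) cum 120
  y=11 (Ashton, w=110) cum 230  ← median
  y=14 (Elwood, w=80) cum 310
  y=17 (Denby, w=90) cum 400
  y=17 (Calder, w=2) cum 402
  y=17 (Fenton, w=20) cum 422
⇒ y* = 11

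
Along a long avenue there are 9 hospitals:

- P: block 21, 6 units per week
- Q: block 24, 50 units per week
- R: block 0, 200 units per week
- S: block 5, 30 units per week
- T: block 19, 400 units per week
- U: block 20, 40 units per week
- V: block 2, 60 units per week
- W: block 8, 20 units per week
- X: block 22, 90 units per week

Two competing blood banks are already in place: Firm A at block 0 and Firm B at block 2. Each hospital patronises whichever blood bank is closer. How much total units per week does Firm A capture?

The indifferent point is the midpoint (0+2)/2 = 1; hospitals left of it (closer to Firm A at 0) go to Firm A, those right go to Firm B.
  R at 0 (w=200) → Firm A
  V at 2 (w=60) → Firm B
  S at 5 (w=30) → Firm B
  W at 8 (w=20) → Firm B
  T at 19 (w=400) → Firm B
  U at 20 (w=40) → Firm B
  P at 21 (w=6) → Firm B
  X at 22 (w=90) → Firm B
  Q at 24 (w=50) → Firm B
Firm A captures 200; Firm B captures 696.

200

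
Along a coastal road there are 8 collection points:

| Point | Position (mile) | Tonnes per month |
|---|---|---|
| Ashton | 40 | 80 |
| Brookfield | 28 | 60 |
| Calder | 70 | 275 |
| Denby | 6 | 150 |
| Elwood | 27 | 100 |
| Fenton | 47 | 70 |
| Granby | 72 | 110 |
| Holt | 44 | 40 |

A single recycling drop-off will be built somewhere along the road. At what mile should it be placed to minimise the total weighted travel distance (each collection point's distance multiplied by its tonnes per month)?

For a sum of weighted absolute distances on a line, the optimum is the weighted median (not the mean). Total weight W = 885; half-weight = 442.5.
Sort by position and accumulate weight:
  mile 6 (Denby, w=150) → cum 150
  mile 27 (Elwood, w=100) → cum 250
  mile 28 (Brookfield, w=60) → cum 310
  mile 40 (Ashton, w=80) → cum 390
  mile 44 (Holt, w=40) → cum 430
  mile 47 (Fenton, w=70) → cum 500  ≥ 442.5 → median here
  mile 70 (Calder, w=275) → cum 775
  mile 72 (Granby, w=110) → cum 885
Optimal location: mile 47.

x = 47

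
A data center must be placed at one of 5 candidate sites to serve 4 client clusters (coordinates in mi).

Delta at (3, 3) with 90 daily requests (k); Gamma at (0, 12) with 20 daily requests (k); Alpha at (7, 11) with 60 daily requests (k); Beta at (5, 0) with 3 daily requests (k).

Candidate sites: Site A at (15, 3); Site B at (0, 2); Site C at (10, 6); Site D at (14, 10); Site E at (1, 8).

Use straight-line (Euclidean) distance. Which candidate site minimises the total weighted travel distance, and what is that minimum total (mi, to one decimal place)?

Total weighted distance at each candidate:
  Site A (15, 3): total = 2140.0
  Site B (0, 2): total = 1184.9
  Site C (10, 6): total = 1291.9
  Site D (14, 10): total = 1920.9
  Site E (1, 8): total = 996.5
Minimum is at Site E with total 996.5 mi.

Site E, total 996.5 mi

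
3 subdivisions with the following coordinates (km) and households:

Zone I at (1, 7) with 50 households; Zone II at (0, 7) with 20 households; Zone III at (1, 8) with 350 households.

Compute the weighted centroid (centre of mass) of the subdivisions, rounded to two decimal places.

The minimiser of Σwᵢ‖p−pᵢ‖² is the weighted centroid p* = (Σwᵢpᵢ)/(Σwᵢ).
Σwᵢ = 420.
Σwᵢxᵢ = 50·1 + 20·0 + 350·1 = 400.
Σwᵢyᵢ = 50·7 + 20·7 + 350·8 = 3290.
x* = 400/420 = 0.95, y* = 3290/420 = 7.83.

(0.95, 7.83)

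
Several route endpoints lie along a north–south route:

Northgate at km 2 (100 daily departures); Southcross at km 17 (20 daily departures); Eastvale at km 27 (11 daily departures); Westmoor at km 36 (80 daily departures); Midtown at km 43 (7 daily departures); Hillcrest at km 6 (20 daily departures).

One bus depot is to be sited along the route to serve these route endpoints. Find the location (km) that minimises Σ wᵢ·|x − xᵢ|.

For a sum of weighted absolute distances on a line, the optimum is the weighted median (not the mean). Total weight W = 238; half-weight = 119.
Sort by position and accumulate weight:
  km 2 (Northgate, w=100) → cum 100
  km 6 (Hillcrest, w=20) → cum 120  ≥ 119 → median here
  km 17 (Southcross, w=20) → cum 140
  km 27 (Eastvale, w=11) → cum 151
  km 36 (Westmoor, w=80) → cum 231
  km 43 (Midtown, w=7) → cum 238
Optimal location: km 6.

x = 6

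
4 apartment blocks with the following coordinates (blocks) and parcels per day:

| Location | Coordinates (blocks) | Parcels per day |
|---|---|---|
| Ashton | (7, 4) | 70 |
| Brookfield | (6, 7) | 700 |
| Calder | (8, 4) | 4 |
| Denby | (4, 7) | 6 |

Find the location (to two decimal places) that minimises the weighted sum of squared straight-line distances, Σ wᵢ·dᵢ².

The minimiser of Σwᵢ‖p−pᵢ‖² is the weighted centroid p* = (Σwᵢpᵢ)/(Σwᵢ).
Σwᵢ = 780.
Σwᵢxᵢ = 70·7 + 700·6 + 4·8 + 6·4 = 4746.
Σwᵢyᵢ = 70·4 + 700·7 + 4·4 + 6·7 = 5238.
x* = 4746/780 = 6.08, y* = 5238/780 = 6.72.

(6.08, 6.72)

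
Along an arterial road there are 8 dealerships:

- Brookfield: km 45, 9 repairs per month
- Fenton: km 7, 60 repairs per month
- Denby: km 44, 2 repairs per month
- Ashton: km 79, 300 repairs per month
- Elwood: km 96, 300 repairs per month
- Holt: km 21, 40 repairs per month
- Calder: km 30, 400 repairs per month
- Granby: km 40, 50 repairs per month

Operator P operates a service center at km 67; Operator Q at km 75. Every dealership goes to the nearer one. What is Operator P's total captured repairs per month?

561

The indifferent point is the midpoint (67+75)/2 = 71; dealerships left of it (closer to Operator P at 67) go to Operator P, those right go to Operator Q.
  Fenton at 7 (w=60) → Operator P
  Holt at 21 (w=40) → Operator P
  Calder at 30 (w=400) → Operator P
  Granby at 40 (w=50) → Operator P
  Denby at 44 (w=2) → Operator P
  Brookfield at 45 (w=9) → Operator P
  Ashton at 79 (w=300) → Operator Q
  Elwood at 96 (w=300) → Operator Q
Operator P captures 561; Operator Q captures 600.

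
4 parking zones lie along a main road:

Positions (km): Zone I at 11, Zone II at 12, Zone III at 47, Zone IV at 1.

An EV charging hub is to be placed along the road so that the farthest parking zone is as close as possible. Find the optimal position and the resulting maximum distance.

location 24, max distance 23

The 1-center on a line is the midpoint of the two extreme points: leftmost at 1, rightmost at 47.
Optimal location = (1 + 47)/2 = 24; maximum distance = (47 − 1)/2 = 23.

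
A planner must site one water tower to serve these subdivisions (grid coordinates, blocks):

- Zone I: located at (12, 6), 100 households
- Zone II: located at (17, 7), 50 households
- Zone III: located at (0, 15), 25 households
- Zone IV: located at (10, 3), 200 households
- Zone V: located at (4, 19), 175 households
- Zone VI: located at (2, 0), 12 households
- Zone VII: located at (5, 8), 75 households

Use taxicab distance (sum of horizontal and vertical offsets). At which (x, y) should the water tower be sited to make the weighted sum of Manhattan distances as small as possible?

Manhattan distance separates: Σwᵢ(|x−xᵢ|+|y−yᵢ|) = Σwᵢ|x−xᵢ| + Σwᵢ|y−yᵢ|, so x and y are optimised independently as 1-D weighted medians.
Total weight W = 637; half = 318.5.
x-coordinate, sorted with cumulative weight:
  x=0 (Zone III, w=25) cum 25
  x=2 (Zone VI, w=12) cum 37
  x=4 (Zone V, w=175) cum 212
  x=5 (Zone VII, w=75) cum 287
  x=10 (Zone IV, w=200) cum 487  ← median
  x=12 (Zone I, w=100) cum 587
  x=17 (Zone II, w=50) cum 637
⇒ x* = 10
y-coordinate, sorted with cumulative weight:
  y=0 (Zone VI, w=12) cum 12
  y=3 (Zone IV, w=200) cum 212
  y=6 (Zone I, w=100) cum 312
  y=7 (Zone II, w=50) cum 362  ← median
  y=8 (Zone VII, w=75) cum 437
  y=15 (Zone III, w=25) cum 462
  y=19 (Zone V, w=175) cum 637
⇒ y* = 7

(10, 7)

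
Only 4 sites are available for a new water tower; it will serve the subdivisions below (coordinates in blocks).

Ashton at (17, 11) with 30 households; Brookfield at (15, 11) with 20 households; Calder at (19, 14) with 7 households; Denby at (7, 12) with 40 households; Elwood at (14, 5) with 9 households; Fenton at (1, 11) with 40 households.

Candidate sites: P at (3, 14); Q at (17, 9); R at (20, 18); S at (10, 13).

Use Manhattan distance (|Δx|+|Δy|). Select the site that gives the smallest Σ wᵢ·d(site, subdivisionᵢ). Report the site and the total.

S, total 1188 blocks

Total weighted distance at each candidate:
  P (3, 14): total = 1542
  Q (17, 9): total = 1492
  R (20, 18): total = 2546
  S (10, 13): total = 1188
Minimum is at S with total 1188 blocks.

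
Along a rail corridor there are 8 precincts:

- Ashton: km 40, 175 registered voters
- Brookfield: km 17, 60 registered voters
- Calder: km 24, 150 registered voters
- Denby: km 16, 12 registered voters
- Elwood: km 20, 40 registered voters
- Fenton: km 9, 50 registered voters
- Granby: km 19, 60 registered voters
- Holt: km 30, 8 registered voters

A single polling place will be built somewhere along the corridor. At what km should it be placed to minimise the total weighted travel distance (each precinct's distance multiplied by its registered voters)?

For a sum of weighted absolute distances on a line, the optimum is the weighted median (not the mean). Total weight W = 555; half-weight = 277.5.
Sort by position and accumulate weight:
  km 9 (Fenton, w=50) → cum 50
  km 16 (Denby, w=12) → cum 62
  km 17 (Brookfield, w=60) → cum 122
  km 19 (Granby, w=60) → cum 182
  km 20 (Elwood, w=40) → cum 222
  km 24 (Calder, w=150) → cum 372  ≥ 277.5 → median here
  km 30 (Holt, w=8) → cum 380
  km 40 (Ashton, w=175) → cum 555
Optimal location: km 24.

x = 24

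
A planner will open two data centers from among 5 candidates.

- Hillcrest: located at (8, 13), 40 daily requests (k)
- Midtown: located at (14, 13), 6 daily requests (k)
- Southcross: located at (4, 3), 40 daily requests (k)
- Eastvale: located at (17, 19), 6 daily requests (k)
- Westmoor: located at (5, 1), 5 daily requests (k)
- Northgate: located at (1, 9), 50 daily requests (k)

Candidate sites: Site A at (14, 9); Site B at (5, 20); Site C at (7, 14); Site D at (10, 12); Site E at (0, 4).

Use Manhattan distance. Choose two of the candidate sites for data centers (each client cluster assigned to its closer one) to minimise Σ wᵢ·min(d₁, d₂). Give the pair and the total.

{Site C, Site E}, total 758

Evaluate every pair (each demand assigned to the nearer of the two):
  {Site C, Site E}: total = 758
  {Site D, Site E}: total = 774
  {Site A, Site E}: total = 1042
  {Site B, Site E}: total = 1114
  {Site A, Site C}: total = 1367
  {Site C, Site D}: total = 1379
  {Site B, Site C}: total = 1391
  {Site A, Site D}: total = 1502
  {Site B, Site D}: total = 1508
  {Site A, Site B}: total = 1877
Best pair: {Site C, Site E} with total 758.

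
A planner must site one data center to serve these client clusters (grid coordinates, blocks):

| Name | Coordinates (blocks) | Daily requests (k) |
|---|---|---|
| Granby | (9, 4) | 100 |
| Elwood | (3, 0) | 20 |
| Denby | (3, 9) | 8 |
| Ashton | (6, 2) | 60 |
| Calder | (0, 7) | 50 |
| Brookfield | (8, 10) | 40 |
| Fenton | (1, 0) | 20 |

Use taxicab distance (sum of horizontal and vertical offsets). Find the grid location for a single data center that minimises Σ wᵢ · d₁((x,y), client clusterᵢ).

Manhattan distance separates: Σwᵢ(|x−xᵢ|+|y−yᵢ|) = Σwᵢ|x−xᵢ| + Σwᵢ|y−yᵢ|, so x and y are optimised independently as 1-D weighted medians.
Total weight W = 298; half = 149.
x-coordinate, sorted with cumulative weight:
  x=0 (Calder, w=50) cum 50
  x=1 (Fenton, w=20) cum 70
  x=3 (Elwood, w=20) cum 90
  x=3 (Denby, w=8) cum 98
  x=6 (Ashton, w=60) cum 158  ← median
  x=8 (Brookfield, w=40) cum 198
  x=9 (Granby, w=100) cum 298
⇒ x* = 6
y-coordinate, sorted with cumulative weight:
  y=0 (Elwood, w=20) cum 20
  y=0 (Fenton, w=20) cum 40
  y=2 (Ashton, w=60) cum 100
  y=4 (Granby, w=100) cum 200  ← median
  y=7 (Calder, w=50) cum 250
  y=9 (Denby, w=8) cum 258
  y=10 (Brookfield, w=40) cum 298
⇒ y* = 4

(6, 4)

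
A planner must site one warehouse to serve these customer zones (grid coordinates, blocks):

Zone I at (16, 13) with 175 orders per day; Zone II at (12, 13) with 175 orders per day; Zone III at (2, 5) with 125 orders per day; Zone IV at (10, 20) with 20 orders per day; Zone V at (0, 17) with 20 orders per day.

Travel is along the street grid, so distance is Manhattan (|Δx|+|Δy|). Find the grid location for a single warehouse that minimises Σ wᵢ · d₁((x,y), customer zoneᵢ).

(12, 13)

Manhattan distance separates: Σwᵢ(|x−xᵢ|+|y−yᵢ|) = Σwᵢ|x−xᵢ| + Σwᵢ|y−yᵢ|, so x and y are optimised independently as 1-D weighted medians.
Total weight W = 515; half = 257.5.
x-coordinate, sorted with cumulative weight:
  x=0 (Zone V, w=20) cum 20
  x=2 (Zone III, w=125) cum 145
  x=10 (Zone IV, w=20) cum 165
  x=12 (Zone II, w=175) cum 340  ← median
  x=16 (Zone I, w=175) cum 515
⇒ x* = 12
y-coordinate, sorted with cumulative weight:
  y=5 (Zone III, w=125) cum 125
  y=13 (Zone I, w=175) cum 300  ← median
  y=13 (Zone II, w=175) cum 475
  y=17 (Zone V, w=20) cum 495
  y=20 (Zone IV, w=20) cum 515
⇒ y* = 13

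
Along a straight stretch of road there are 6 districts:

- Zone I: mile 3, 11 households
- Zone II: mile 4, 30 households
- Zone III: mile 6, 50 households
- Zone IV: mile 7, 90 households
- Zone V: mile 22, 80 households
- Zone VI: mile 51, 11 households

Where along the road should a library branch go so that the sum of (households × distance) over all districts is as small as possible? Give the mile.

For a sum of weighted absolute distances on a line, the optimum is the weighted median (not the mean). Total weight W = 272; half-weight = 136.
Sort by position and accumulate weight:
  mile 3 (Zone I, w=11) → cum 11
  mile 4 (Zone II, w=30) → cum 41
  mile 6 (Zone III, w=50) → cum 91
  mile 7 (Zone IV, w=90) → cum 181  ≥ 136 → median here
  mile 22 (Zone V, w=80) → cum 261
  mile 51 (Zone VI, w=11) → cum 272
Optimal location: mile 7.

x = 7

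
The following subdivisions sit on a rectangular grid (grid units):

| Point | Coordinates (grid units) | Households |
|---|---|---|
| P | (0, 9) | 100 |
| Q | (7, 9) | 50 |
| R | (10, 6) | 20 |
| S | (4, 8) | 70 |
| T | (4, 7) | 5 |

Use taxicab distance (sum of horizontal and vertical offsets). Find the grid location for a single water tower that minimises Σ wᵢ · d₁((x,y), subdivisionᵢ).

Manhattan distance separates: Σwᵢ(|x−xᵢ|+|y−yᵢ|) = Σwᵢ|x−xᵢ| + Σwᵢ|y−yᵢ|, so x and y are optimised independently as 1-D weighted medians.
Total weight W = 245; half = 122.5.
x-coordinate, sorted with cumulative weight:
  x=0 (P, w=100) cum 100
  x=4 (S, w=70) cum 170  ← median
  x=4 (T, w=5) cum 175
  x=7 (Q, w=50) cum 225
  x=10 (R, w=20) cum 245
⇒ x* = 4
y-coordinate, sorted with cumulative weight:
  y=6 (R, w=20) cum 20
  y=7 (T, w=5) cum 25
  y=8 (S, w=70) cum 95
  y=9 (P, w=100) cum 195  ← median
  y=9 (Q, w=50) cum 245
⇒ y* = 9

(4, 9)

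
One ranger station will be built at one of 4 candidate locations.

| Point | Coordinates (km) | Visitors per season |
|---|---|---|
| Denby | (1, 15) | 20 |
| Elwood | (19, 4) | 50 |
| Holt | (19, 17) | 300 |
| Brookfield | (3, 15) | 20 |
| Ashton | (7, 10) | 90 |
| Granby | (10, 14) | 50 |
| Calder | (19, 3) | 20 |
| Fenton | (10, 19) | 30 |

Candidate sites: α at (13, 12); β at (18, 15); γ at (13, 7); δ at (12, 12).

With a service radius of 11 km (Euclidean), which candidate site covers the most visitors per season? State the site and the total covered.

Coverage radius r = 11 km; a point is covered iff (Δx)²+(Δy)² ≤ 11² = 121.
  α (13, 12): covers {Elwood, Holt, Brookfield, Ashton, Granby, Calder, Fenton} → 560
  β (18, 15): covers {Holt, Granby, Fenton} → 380
  γ (13, 7): covers {Elwood, Ashton, Granby, Calder} → 210
  δ (12, 12): covers {Elwood, Holt, Brookfield, Ashton, Granby, Fenton} → 540
Maximum coverage at α: 560 visitors per season.

α, covering 560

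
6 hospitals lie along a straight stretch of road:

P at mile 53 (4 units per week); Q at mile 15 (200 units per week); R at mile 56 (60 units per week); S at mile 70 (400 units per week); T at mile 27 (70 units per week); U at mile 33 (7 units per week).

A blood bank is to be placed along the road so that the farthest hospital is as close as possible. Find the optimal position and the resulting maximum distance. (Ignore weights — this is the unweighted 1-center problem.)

location 42.5, max distance 27.5

The 1-center on a line is the midpoint of the two extreme points: leftmost at 15, rightmost at 70.
Optimal location = (15 + 70)/2 = 42.5; maximum distance = (70 − 15)/2 = 27.5.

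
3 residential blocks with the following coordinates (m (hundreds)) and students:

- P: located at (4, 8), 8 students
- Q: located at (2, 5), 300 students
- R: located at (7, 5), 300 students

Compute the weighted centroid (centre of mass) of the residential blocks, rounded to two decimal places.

(4.49, 5.04)

The minimiser of Σwᵢ‖p−pᵢ‖² is the weighted centroid p* = (Σwᵢpᵢ)/(Σwᵢ).
Σwᵢ = 608.
Σwᵢxᵢ = 8·4 + 300·2 + 300·7 = 2732.
Σwᵢyᵢ = 8·8 + 300·5 + 300·5 = 3064.
x* = 2732/608 = 4.49, y* = 3064/608 = 5.04.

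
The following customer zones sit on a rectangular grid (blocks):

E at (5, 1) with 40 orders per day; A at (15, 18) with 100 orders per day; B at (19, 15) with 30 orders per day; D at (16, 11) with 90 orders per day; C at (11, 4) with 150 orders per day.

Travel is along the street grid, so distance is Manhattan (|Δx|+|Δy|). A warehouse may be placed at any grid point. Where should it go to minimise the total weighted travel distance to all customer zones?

Manhattan distance separates: Σwᵢ(|x−xᵢ|+|y−yᵢ|) = Σwᵢ|x−xᵢ| + Σwᵢ|y−yᵢ|, so x and y are optimised independently as 1-D weighted medians.
Total weight W = 410; half = 205.
x-coordinate, sorted with cumulative weight:
  x=5 (E, w=40) cum 40
  x=11 (C, w=150) cum 190
  x=15 (A, w=100) cum 290  ← median
  x=16 (D, w=90) cum 380
  x=19 (B, w=30) cum 410
⇒ x* = 15
y-coordinate, sorted with cumulative weight:
  y=1 (E, w=40) cum 40
  y=4 (C, w=150) cum 190
  y=11 (D, w=90) cum 280  ← median
  y=15 (B, w=30) cum 310
  y=18 (A, w=100) cum 410
⇒ y* = 11

(15, 11)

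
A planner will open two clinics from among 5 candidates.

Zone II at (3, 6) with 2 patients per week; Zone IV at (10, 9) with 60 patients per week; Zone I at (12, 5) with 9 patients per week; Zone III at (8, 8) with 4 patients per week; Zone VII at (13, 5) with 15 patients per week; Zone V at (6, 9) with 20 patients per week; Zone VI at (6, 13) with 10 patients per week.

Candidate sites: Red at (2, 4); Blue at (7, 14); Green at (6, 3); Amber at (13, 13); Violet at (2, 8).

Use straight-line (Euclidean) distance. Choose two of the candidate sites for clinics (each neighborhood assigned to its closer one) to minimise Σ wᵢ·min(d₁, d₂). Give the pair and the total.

{Blue, Amber}, total 650.9

Evaluate every pair (each demand assigned to the nearer of the two):
  {Blue, Amber}: total = 650.9
  {Blue, Green}: total = 662.1
  {Amber, Violet}: total = 667.5
  {Green, Amber}: total = 686.1
  {Red, Amber}: total = 723.4
  {Blue, Violet}: total = 729.8
  {Red, Blue}: total = 747.5
  {Green, Violet}: total = 771.3
  {Red, Green}: total = 843.3
  {Red, Violet}: total = 914.8
Best pair: {Blue, Amber} with total 650.9.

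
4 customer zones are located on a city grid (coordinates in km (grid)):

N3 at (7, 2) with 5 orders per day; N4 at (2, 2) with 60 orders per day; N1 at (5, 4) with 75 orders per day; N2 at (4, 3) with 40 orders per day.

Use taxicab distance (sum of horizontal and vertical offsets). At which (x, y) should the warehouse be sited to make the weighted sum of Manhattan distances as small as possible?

(4, 3)

Manhattan distance separates: Σwᵢ(|x−xᵢ|+|y−yᵢ|) = Σwᵢ|x−xᵢ| + Σwᵢ|y−yᵢ|, so x and y are optimised independently as 1-D weighted medians.
Total weight W = 180; half = 90.
x-coordinate, sorted with cumulative weight:
  x=2 (N4, w=60) cum 60
  x=4 (N2, w=40) cum 100  ← median
  x=5 (N1, w=75) cum 175
  x=7 (N3, w=5) cum 180
⇒ x* = 4
y-coordinate, sorted with cumulative weight:
  y=2 (N3, w=5) cum 5
  y=2 (N4, w=60) cum 65
  y=3 (N2, w=40) cum 105  ← median
  y=4 (N1, w=75) cum 180
⇒ y* = 3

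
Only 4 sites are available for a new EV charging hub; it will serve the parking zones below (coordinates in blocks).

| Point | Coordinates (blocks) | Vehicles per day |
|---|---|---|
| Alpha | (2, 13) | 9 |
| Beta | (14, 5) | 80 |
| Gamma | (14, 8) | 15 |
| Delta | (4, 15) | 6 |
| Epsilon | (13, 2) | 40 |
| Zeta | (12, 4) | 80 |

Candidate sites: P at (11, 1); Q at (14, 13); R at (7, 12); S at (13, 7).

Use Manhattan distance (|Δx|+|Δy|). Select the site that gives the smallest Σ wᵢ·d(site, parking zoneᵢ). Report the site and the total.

S, total 1045 blocks

Total weighted distance at each candidate:
  P (11, 1): total = 1465
  Q (14, 13): total = 2255
  R (7, 12): total = 3055
  S (13, 7): total = 1045
Minimum is at S with total 1045 blocks.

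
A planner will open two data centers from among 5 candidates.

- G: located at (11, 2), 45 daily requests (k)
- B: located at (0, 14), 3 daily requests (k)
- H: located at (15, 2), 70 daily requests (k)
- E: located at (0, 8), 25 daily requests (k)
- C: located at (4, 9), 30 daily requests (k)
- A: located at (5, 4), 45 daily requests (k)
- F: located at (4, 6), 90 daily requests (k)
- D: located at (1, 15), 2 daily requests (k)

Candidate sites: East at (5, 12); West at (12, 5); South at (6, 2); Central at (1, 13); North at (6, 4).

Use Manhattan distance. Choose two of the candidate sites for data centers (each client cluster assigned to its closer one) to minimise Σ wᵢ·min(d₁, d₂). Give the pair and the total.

Evaluate every pair (each demand assigned to the nearer of the two):
  {West, North}: total = 1545
  {South, North}: total = 1800
  {Central, North}: total = 1860
  {East, North}: total = 1870
  {South, Central}: total = 1900
  {East, South}: total = 1910
  {West, South}: total = 1935
  {East, West}: total = 1970
  {West, Central}: total = 2140
  {East, Central}: total = 3390
Best pair: {West, North} with total 1545.

{West, North}, total 1545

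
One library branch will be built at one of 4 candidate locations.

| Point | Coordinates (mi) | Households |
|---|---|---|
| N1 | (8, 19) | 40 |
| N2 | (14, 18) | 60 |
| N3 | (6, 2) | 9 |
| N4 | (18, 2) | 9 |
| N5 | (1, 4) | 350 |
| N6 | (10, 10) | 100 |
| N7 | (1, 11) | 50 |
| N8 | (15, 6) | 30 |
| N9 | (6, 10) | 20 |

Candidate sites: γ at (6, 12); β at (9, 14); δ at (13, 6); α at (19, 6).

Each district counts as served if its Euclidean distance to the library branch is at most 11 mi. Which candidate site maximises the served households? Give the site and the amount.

γ, covering 659

Coverage radius r = 11 mi; a point is covered iff (Δx)²+(Δy)² ≤ 11² = 121.
  γ (6, 12): covers {N1, N2, N3, N5, N6, N7, N8, N9} → 659
  β (9, 14): covers {N1, N2, N6, N7, N8, N9} → 300
  δ (13, 6): covers {N3, N4, N6, N8, N9} → 168
  α (19, 6): covers {N4, N6, N8} → 139
Maximum coverage at γ: 659 households.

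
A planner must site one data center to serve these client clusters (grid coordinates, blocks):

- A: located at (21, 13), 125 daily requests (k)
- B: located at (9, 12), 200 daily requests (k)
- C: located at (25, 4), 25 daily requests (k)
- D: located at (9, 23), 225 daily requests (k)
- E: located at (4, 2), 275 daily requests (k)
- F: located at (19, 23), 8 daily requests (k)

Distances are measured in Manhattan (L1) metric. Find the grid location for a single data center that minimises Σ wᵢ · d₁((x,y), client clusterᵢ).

Manhattan distance separates: Σwᵢ(|x−xᵢ|+|y−yᵢ|) = Σwᵢ|x−xᵢ| + Σwᵢ|y−yᵢ|, so x and y are optimised independently as 1-D weighted medians.
Total weight W = 858; half = 429.
x-coordinate, sorted with cumulative weight:
  x=4 (E, w=275) cum 275
  x=9 (B, w=200) cum 475  ← median
  x=9 (D, w=225) cum 700
  x=19 (F, w=8) cum 708
  x=21 (A, w=125) cum 833
  x=25 (C, w=25) cum 858
⇒ x* = 9
y-coordinate, sorted with cumulative weight:
  y=2 (E, w=275) cum 275
  y=4 (C, w=25) cum 300
  y=12 (B, w=200) cum 500  ← median
  y=13 (A, w=125) cum 625
  y=23 (D, w=225) cum 850
  y=23 (F, w=8) cum 858
⇒ y* = 12

(9, 12)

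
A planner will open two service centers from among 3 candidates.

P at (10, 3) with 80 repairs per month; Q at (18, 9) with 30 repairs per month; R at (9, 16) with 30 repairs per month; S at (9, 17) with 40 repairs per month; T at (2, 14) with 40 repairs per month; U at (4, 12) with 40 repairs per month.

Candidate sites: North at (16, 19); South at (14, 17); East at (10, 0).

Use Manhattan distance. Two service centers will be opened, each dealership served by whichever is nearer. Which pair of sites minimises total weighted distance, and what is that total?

{South, East}, total 2180

Evaluate every pair (each demand assigned to the nearer of the two):
  {South, East}: total = 2180
  {North, East}: total = 2740
  {North, South}: total = 3380
Best pair: {South, East} with total 2180.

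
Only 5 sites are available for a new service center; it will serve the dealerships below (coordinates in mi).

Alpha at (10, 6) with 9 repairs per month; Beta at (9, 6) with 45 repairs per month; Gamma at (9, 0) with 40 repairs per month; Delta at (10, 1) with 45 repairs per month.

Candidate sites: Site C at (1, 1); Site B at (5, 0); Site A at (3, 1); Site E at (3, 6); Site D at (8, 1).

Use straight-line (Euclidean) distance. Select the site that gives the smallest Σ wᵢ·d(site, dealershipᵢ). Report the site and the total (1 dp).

Site D, total 424.5 mi

Total weighted distance at each candidate:
  Site C (1, 1): total = 1244.7
  Site B (5, 0): total = 784.2
  Site A (3, 1): total = 987.2
  Site E (3, 6): total = 1059.5
  Site D (8, 1): total = 424.5
Minimum is at Site D with total 424.5 mi.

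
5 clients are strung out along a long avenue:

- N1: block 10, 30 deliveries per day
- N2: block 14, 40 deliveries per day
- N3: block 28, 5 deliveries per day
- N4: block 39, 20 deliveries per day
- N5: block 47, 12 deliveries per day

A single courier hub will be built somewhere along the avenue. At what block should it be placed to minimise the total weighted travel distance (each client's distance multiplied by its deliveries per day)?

x = 14

For a sum of weighted absolute distances on a line, the optimum is the weighted median (not the mean). Total weight W = 107; half-weight = 53.5.
Sort by position and accumulate weight:
  block 10 (N1, w=30) → cum 30
  block 14 (N2, w=40) → cum 70  ≥ 53.5 → median here
  block 28 (N3, w=5) → cum 75
  block 39 (N4, w=20) → cum 95
  block 47 (N5, w=12) → cum 107
Optimal location: block 14.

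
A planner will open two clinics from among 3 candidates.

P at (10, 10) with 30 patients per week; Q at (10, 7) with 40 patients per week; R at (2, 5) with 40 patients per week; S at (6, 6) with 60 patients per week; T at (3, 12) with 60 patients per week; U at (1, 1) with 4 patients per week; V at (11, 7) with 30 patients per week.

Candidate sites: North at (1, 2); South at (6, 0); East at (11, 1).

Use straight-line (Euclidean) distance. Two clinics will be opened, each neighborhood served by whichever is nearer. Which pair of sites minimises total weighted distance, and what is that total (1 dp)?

Evaluate every pair (each demand assigned to the nearer of the two):
  {North, East}: total = 1821.5
  {North, South}: total = 2006.0
  {South, East}: total = 2073.7
Best pair: {North, East} with total 1821.5.

{North, East}, total 1821.5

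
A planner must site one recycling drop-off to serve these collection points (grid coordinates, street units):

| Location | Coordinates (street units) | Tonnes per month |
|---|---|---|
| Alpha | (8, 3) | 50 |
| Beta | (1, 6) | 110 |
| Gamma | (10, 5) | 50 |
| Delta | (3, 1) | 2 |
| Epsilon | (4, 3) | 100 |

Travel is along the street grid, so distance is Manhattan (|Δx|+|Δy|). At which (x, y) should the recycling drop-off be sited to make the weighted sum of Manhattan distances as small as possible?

(4, 5)

Manhattan distance separates: Σwᵢ(|x−xᵢ|+|y−yᵢ|) = Σwᵢ|x−xᵢ| + Σwᵢ|y−yᵢ|, so x and y are optimised independently as 1-D weighted medians.
Total weight W = 312; half = 156.
x-coordinate, sorted with cumulative weight:
  x=1 (Beta, w=110) cum 110
  x=3 (Delta, w=2) cum 112
  x=4 (Epsilon, w=100) cum 212  ← median
  x=8 (Alpha, w=50) cum 262
  x=10 (Gamma, w=50) cum 312
⇒ x* = 4
y-coordinate, sorted with cumulative weight:
  y=1 (Delta, w=2) cum 2
  y=3 (Alpha, w=50) cum 52
  y=3 (Epsilon, w=100) cum 152
  y=5 (Gamma, w=50) cum 202  ← median
  y=6 (Beta, w=110) cum 312
⇒ y* = 5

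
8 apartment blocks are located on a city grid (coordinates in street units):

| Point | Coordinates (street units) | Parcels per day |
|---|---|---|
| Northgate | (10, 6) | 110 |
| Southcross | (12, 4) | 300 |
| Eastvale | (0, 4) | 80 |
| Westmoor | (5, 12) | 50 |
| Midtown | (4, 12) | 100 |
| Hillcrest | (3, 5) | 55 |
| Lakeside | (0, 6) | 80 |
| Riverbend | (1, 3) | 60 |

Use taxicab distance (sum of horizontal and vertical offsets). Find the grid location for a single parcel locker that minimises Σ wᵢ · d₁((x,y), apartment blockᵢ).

(5, 4)

Manhattan distance separates: Σwᵢ(|x−xᵢ|+|y−yᵢ|) = Σwᵢ|x−xᵢ| + Σwᵢ|y−yᵢ|, so x and y are optimised independently as 1-D weighted medians.
Total weight W = 835; half = 417.5.
x-coordinate, sorted with cumulative weight:
  x=0 (Eastvale, w=80) cum 80
  x=0 (Lakeside, w=80) cum 160
  x=1 (Riverbend, w=60) cum 220
  x=3 (Hillcrest, w=55) cum 275
  x=4 (Midtown, w=100) cum 375
  x=5 (Westmoor, w=50) cum 425  ← median
  x=10 (Northgate, w=110) cum 535
  x=12 (Southcross, w=300) cum 835
⇒ x* = 5
y-coordinate, sorted with cumulative weight:
  y=3 (Riverbend, w=60) cum 60
  y=4 (Southcross, w=300) cum 360
  y=4 (Eastvale, w=80) cum 440  ← median
  y=5 (Hillcrest, w=55) cum 495
  y=6 (Northgate, w=110) cum 605
  y=6 (Lakeside, w=80) cum 685
  y=12 (Westmoor, w=50) cum 735
  y=12 (Midtown, w=100) cum 835
⇒ y* = 4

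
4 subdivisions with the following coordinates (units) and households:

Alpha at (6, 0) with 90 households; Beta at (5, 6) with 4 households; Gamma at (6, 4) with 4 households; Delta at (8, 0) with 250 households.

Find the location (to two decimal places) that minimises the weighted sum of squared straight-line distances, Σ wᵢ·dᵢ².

(7.43, 0.11)

The minimiser of Σwᵢ‖p−pᵢ‖² is the weighted centroid p* = (Σwᵢpᵢ)/(Σwᵢ).
Σwᵢ = 348.
Σwᵢxᵢ = 90·6 + 4·5 + 4·6 + 250·8 = 2584.
Σwᵢyᵢ = 90·0 + 4·6 + 4·4 + 250·0 = 40.
x* = 2584/348 = 7.43, y* = 40/348 = 0.11.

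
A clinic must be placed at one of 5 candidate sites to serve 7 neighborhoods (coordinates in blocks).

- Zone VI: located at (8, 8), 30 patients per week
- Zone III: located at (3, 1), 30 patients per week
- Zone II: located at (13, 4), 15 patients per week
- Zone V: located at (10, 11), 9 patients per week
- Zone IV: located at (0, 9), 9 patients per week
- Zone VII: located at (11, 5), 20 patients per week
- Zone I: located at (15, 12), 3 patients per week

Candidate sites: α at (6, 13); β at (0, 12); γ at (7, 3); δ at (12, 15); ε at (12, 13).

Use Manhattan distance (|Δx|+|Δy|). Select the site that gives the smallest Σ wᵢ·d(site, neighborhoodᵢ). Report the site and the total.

Total weighted distance at each candidate:
  α (6, 13): total = 1334
  β (0, 12): total = 1626
  γ (7, 3): total = 852
  δ (12, 15): total = 1654
  ε (12, 13): total = 1422
Minimum is at γ with total 852 blocks.

γ, total 852 blocks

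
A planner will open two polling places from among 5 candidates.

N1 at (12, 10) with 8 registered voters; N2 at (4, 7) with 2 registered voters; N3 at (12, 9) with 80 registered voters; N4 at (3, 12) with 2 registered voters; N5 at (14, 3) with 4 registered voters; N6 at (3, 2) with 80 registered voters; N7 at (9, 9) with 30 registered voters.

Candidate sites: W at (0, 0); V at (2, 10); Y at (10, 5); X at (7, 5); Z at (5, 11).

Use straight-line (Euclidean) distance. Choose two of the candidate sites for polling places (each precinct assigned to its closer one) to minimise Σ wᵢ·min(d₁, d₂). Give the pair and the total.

{W, Y}, total 863.3

Evaluate every pair (each demand assigned to the nearer of the two):
  {W, Y}: total = 863.3
  {Y, X}: total = 965.8
  {W, X}: total = 1043.9
  {W, Z}: total = 1122.5
  {V, X}: total = 1143.8
  {X, Z}: total = 1143.8
  {V, Y}: total = 1163.4
  {Y, Z}: total = 1164.4
  {W, V}: total = 1451.8
  {V, Z}: total = 1478.0
Best pair: {W, Y} with total 863.3.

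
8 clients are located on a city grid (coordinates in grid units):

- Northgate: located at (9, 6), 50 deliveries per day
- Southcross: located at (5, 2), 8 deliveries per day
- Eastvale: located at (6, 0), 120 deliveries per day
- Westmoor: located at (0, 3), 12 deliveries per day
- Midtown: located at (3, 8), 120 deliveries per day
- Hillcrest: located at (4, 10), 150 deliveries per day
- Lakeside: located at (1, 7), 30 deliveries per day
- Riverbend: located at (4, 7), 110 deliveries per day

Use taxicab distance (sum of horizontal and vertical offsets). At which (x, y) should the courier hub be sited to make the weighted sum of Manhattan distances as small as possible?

(4, 7)

Manhattan distance separates: Σwᵢ(|x−xᵢ|+|y−yᵢ|) = Σwᵢ|x−xᵢ| + Σwᵢ|y−yᵢ|, so x and y are optimised independently as 1-D weighted medians.
Total weight W = 600; half = 300.
x-coordinate, sorted with cumulative weight:
  x=0 (Westmoor, w=12) cum 12
  x=1 (Lakeside, w=30) cum 42
  x=3 (Midtown, w=120) cum 162
  x=4 (Hillcrest, w=150) cum 312  ← median
  x=4 (Riverbend, w=110) cum 422
  x=5 (Southcross, w=8) cum 430
  x=6 (Eastvale, w=120) cum 550
  x=9 (Northgate, w=50) cum 600
⇒ x* = 4
y-coordinate, sorted with cumulative weight:
  y=0 (Eastvale, w=120) cum 120
  y=2 (Southcross, w=8) cum 128
  y=3 (Westmoor, w=12) cum 140
  y=6 (Northgate, w=50) cum 190
  y=7 (Lakeside, w=30) cum 220
  y=7 (Riverbend, w=110) cum 330  ← median
  y=8 (Midtown, w=120) cum 450
  y=10 (Hillcrest, w=150) cum 600
⇒ y* = 7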